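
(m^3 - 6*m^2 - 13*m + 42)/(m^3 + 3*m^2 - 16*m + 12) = (m^2 - 4*m - 21)/(m^2 + 5*m - 6)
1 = 1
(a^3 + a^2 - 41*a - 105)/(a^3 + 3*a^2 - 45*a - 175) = (a + 3)/(a + 5)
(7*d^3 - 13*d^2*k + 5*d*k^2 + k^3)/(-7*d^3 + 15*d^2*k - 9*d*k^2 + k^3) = (-7*d - k)/(7*d - k)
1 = 1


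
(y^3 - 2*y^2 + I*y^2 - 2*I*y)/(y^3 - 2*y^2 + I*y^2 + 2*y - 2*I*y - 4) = y*(y + I)/(y^2 + I*y + 2)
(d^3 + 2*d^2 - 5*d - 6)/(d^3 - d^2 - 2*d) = (d + 3)/d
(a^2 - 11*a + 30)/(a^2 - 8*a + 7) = (a^2 - 11*a + 30)/(a^2 - 8*a + 7)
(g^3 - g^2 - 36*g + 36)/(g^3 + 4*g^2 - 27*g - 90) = (g^2 - 7*g + 6)/(g^2 - 2*g - 15)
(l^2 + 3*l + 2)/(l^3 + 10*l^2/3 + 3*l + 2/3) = 3/(3*l + 1)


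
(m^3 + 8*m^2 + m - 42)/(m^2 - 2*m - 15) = (m^2 + 5*m - 14)/(m - 5)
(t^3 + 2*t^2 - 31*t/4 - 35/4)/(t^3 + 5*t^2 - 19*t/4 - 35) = (t + 1)/(t + 4)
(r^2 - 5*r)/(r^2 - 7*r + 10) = r/(r - 2)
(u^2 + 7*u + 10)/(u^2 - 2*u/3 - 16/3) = 3*(u + 5)/(3*u - 8)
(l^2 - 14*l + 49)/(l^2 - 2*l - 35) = (l - 7)/(l + 5)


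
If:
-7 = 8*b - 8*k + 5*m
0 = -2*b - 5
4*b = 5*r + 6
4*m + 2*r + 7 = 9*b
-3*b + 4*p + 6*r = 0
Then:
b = -5/2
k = -335/64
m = -231/40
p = 117/40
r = -16/5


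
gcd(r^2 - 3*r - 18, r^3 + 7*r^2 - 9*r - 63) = r + 3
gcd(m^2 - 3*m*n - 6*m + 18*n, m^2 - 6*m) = m - 6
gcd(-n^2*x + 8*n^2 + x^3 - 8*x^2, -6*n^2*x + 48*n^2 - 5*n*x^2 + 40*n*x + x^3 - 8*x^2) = n*x - 8*n + x^2 - 8*x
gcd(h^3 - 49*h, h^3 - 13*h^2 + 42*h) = h^2 - 7*h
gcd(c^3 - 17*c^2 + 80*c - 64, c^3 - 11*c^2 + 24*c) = c - 8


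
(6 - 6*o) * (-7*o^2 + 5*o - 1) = 42*o^3 - 72*o^2 + 36*o - 6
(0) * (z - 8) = 0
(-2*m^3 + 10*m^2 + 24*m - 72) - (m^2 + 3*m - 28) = -2*m^3 + 9*m^2 + 21*m - 44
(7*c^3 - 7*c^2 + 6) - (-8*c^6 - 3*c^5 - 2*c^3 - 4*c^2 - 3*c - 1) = 8*c^6 + 3*c^5 + 9*c^3 - 3*c^2 + 3*c + 7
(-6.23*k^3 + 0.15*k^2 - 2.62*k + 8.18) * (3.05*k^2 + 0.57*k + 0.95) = -19.0015*k^5 - 3.0936*k^4 - 13.824*k^3 + 23.5981*k^2 + 2.1736*k + 7.771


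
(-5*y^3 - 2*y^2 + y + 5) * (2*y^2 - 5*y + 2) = -10*y^5 + 21*y^4 + 2*y^3 + y^2 - 23*y + 10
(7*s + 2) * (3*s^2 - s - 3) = 21*s^3 - s^2 - 23*s - 6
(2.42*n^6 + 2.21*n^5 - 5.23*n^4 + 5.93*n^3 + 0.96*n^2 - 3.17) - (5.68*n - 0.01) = 2.42*n^6 + 2.21*n^5 - 5.23*n^4 + 5.93*n^3 + 0.96*n^2 - 5.68*n - 3.16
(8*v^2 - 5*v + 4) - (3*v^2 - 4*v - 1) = 5*v^2 - v + 5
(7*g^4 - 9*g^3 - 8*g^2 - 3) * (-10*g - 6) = -70*g^5 + 48*g^4 + 134*g^3 + 48*g^2 + 30*g + 18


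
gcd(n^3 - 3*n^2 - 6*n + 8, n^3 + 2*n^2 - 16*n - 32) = n^2 - 2*n - 8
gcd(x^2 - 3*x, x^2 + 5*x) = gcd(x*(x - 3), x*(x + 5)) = x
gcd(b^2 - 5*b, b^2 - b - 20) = b - 5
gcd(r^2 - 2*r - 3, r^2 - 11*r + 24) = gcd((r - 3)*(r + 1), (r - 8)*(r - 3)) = r - 3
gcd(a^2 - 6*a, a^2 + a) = a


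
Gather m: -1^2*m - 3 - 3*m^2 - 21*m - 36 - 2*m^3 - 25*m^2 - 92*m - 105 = -2*m^3 - 28*m^2 - 114*m - 144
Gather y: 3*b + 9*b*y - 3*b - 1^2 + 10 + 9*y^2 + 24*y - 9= 9*y^2 + y*(9*b + 24)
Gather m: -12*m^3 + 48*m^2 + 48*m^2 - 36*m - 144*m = -12*m^3 + 96*m^2 - 180*m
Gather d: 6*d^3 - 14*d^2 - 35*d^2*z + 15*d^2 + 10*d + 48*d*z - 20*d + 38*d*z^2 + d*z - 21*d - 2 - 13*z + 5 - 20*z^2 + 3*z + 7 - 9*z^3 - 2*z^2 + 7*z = 6*d^3 + d^2*(1 - 35*z) + d*(38*z^2 + 49*z - 31) - 9*z^3 - 22*z^2 - 3*z + 10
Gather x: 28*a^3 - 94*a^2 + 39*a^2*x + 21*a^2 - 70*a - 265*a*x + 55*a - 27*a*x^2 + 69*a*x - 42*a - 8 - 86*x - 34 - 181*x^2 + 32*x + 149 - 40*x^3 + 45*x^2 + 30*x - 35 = 28*a^3 - 73*a^2 - 57*a - 40*x^3 + x^2*(-27*a - 136) + x*(39*a^2 - 196*a - 24) + 72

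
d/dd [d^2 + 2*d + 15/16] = 2*d + 2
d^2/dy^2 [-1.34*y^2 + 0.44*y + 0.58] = -2.68000000000000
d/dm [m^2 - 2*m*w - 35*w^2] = 2*m - 2*w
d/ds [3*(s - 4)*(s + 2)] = 6*s - 6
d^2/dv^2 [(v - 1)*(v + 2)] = 2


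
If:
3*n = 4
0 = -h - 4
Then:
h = -4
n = 4/3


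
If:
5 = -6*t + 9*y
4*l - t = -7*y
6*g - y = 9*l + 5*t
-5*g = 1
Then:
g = -1/5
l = 234/155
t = -1259/465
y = -581/465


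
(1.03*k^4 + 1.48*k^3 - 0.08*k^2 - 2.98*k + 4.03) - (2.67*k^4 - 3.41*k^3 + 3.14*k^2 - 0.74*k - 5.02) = -1.64*k^4 + 4.89*k^3 - 3.22*k^2 - 2.24*k + 9.05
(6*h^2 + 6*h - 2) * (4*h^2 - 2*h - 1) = 24*h^4 + 12*h^3 - 26*h^2 - 2*h + 2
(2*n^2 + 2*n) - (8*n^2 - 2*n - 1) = -6*n^2 + 4*n + 1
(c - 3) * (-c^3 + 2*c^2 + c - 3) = -c^4 + 5*c^3 - 5*c^2 - 6*c + 9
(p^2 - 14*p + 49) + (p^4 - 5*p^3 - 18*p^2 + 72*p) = p^4 - 5*p^3 - 17*p^2 + 58*p + 49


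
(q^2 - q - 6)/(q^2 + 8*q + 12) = (q - 3)/(q + 6)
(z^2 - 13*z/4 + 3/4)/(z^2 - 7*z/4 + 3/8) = 2*(z - 3)/(2*z - 3)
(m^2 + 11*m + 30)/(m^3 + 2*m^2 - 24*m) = (m + 5)/(m*(m - 4))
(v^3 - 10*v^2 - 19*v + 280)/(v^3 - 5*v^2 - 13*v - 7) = (v^2 - 3*v - 40)/(v^2 + 2*v + 1)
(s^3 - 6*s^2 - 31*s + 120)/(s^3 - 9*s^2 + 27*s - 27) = (s^2 - 3*s - 40)/(s^2 - 6*s + 9)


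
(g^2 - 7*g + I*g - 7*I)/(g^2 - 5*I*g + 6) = (g - 7)/(g - 6*I)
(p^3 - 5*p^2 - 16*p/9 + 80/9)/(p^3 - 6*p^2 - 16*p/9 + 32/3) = (p - 5)/(p - 6)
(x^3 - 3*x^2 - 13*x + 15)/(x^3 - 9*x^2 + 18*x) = (x^3 - 3*x^2 - 13*x + 15)/(x*(x^2 - 9*x + 18))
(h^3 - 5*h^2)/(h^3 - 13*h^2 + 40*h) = h/(h - 8)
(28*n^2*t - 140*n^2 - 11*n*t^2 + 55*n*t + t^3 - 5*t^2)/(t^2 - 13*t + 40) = (28*n^2 - 11*n*t + t^2)/(t - 8)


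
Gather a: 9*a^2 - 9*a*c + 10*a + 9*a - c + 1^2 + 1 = 9*a^2 + a*(19 - 9*c) - c + 2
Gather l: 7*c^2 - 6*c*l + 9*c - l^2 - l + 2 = 7*c^2 + 9*c - l^2 + l*(-6*c - 1) + 2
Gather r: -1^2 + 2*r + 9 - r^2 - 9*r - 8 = -r^2 - 7*r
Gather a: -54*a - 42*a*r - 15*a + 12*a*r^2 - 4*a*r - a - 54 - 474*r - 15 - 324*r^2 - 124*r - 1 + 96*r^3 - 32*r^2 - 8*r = a*(12*r^2 - 46*r - 70) + 96*r^3 - 356*r^2 - 606*r - 70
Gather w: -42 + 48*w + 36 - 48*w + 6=0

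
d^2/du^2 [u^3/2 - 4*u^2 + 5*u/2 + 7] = 3*u - 8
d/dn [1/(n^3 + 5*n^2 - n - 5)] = (-3*n^2 - 10*n + 1)/(n^3 + 5*n^2 - n - 5)^2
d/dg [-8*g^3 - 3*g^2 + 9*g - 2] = -24*g^2 - 6*g + 9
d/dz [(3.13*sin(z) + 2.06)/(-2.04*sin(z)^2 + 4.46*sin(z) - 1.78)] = (6.3852*sin(z)^2 + 8.4048*sin(z) - 14.759)*cos(z)/(4.1616*sin(z)^4 - 18.1968*sin(z)^3 + 27.154*sin(z)^2 - 15.8776*sin(z) + 3.1684)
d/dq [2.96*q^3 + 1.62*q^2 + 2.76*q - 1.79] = 8.88*q^2 + 3.24*q + 2.76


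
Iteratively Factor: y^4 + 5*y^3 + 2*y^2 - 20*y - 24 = (y - 2)*(y^3 + 7*y^2 + 16*y + 12) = (y - 2)*(y + 3)*(y^2 + 4*y + 4) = (y - 2)*(y + 2)*(y + 3)*(y + 2)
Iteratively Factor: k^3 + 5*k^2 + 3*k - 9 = (k + 3)*(k^2 + 2*k - 3) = (k - 1)*(k + 3)*(k + 3)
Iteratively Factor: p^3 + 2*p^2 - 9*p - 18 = (p + 2)*(p^2 - 9) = (p + 2)*(p + 3)*(p - 3)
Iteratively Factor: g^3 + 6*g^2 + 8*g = (g + 4)*(g^2 + 2*g) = g*(g + 4)*(g + 2)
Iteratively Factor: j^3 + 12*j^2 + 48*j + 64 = (j + 4)*(j^2 + 8*j + 16) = (j + 4)^2*(j + 4)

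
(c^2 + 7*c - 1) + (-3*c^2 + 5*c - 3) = -2*c^2 + 12*c - 4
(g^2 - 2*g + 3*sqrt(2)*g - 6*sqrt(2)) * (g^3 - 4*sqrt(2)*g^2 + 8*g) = g^5 - 2*g^4 - sqrt(2)*g^4 - 16*g^3 + 2*sqrt(2)*g^3 + 32*g^2 + 24*sqrt(2)*g^2 - 48*sqrt(2)*g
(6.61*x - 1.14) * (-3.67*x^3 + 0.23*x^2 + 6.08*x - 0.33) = -24.2587*x^4 + 5.7041*x^3 + 39.9266*x^2 - 9.1125*x + 0.3762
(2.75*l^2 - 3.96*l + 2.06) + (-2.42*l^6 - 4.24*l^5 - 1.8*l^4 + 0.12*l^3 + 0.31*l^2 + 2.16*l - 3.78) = -2.42*l^6 - 4.24*l^5 - 1.8*l^4 + 0.12*l^3 + 3.06*l^2 - 1.8*l - 1.72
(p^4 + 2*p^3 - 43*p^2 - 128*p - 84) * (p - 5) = p^5 - 3*p^4 - 53*p^3 + 87*p^2 + 556*p + 420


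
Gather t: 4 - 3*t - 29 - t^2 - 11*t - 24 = -t^2 - 14*t - 49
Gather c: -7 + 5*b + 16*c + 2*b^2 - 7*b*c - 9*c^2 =2*b^2 + 5*b - 9*c^2 + c*(16 - 7*b) - 7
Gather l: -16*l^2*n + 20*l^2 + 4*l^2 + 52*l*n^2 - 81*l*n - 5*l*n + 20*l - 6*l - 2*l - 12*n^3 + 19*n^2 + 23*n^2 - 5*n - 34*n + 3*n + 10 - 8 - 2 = l^2*(24 - 16*n) + l*(52*n^2 - 86*n + 12) - 12*n^3 + 42*n^2 - 36*n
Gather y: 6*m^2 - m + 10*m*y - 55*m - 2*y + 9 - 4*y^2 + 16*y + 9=6*m^2 - 56*m - 4*y^2 + y*(10*m + 14) + 18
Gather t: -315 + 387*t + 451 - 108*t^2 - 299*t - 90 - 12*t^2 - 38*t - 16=-120*t^2 + 50*t + 30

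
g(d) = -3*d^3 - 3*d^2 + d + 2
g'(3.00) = -98.00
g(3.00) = -103.00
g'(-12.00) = -1223.00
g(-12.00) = 4742.00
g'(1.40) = -25.04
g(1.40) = -10.71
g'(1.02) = -14.48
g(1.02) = -3.28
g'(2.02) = -47.84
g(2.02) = -32.95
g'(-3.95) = -115.72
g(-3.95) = 136.13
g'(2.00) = -47.00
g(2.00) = -32.00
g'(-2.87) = -55.91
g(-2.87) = 45.34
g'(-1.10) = -3.29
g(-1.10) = 1.26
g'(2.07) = -49.98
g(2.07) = -35.39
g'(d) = -9*d^2 - 6*d + 1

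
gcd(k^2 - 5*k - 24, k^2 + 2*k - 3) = k + 3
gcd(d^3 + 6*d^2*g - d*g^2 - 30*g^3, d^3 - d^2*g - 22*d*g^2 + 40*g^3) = d^2 + 3*d*g - 10*g^2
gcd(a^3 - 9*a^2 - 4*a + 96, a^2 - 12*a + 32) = a^2 - 12*a + 32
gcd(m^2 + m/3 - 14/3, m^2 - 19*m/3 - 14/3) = 1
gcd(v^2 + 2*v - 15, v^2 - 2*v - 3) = v - 3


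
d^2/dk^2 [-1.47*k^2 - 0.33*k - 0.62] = -2.94000000000000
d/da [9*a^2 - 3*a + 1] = 18*a - 3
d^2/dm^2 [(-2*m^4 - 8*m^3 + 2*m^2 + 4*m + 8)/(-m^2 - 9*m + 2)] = 4*(m^6 + 27*m^5 + 237*m^4 + 195*m^3 - 210*m^2 - 72*m - 372)/(m^6 + 27*m^5 + 237*m^4 + 621*m^3 - 474*m^2 + 108*m - 8)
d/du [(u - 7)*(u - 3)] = 2*u - 10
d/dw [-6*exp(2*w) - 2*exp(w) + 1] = (-12*exp(w) - 2)*exp(w)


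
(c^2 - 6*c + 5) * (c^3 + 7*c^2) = c^5 + c^4 - 37*c^3 + 35*c^2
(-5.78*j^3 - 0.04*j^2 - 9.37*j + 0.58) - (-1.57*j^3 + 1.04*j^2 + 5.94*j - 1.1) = -4.21*j^3 - 1.08*j^2 - 15.31*j + 1.68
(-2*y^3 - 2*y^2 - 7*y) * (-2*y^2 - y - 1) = 4*y^5 + 6*y^4 + 18*y^3 + 9*y^2 + 7*y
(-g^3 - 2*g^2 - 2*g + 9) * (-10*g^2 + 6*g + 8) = 10*g^5 + 14*g^4 - 118*g^2 + 38*g + 72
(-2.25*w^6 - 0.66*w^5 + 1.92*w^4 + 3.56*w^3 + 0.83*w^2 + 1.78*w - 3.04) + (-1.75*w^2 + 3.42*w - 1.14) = -2.25*w^6 - 0.66*w^5 + 1.92*w^4 + 3.56*w^3 - 0.92*w^2 + 5.2*w - 4.18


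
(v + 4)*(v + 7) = v^2 + 11*v + 28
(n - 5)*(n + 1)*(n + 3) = n^3 - n^2 - 17*n - 15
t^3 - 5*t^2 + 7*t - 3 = (t - 3)*(t - 1)^2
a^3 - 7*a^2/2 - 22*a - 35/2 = (a - 7)*(a + 1)*(a + 5/2)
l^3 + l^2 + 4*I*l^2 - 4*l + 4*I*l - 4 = (l + 1)*(l + 2*I)^2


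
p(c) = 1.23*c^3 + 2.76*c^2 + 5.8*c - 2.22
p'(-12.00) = 470.92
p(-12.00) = -1799.82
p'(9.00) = 354.37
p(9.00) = 1170.21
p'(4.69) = 112.85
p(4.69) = 212.58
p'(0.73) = 11.80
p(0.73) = 3.96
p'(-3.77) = 37.44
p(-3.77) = -50.77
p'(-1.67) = 6.87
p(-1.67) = -9.94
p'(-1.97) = 9.25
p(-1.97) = -12.34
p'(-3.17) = 25.38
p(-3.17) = -32.05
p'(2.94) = 53.92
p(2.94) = 69.95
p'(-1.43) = 5.45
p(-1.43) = -8.47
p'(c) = 3.69*c^2 + 5.52*c + 5.8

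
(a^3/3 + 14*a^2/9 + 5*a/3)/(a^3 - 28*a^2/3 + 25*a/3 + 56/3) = a*(3*a^2 + 14*a + 15)/(3*(3*a^3 - 28*a^2 + 25*a + 56))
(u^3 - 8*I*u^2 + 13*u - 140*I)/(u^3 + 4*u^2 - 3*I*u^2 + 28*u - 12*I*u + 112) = (u - 5*I)/(u + 4)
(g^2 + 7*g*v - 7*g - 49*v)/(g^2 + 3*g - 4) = (g^2 + 7*g*v - 7*g - 49*v)/(g^2 + 3*g - 4)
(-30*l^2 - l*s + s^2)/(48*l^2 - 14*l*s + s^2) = (5*l + s)/(-8*l + s)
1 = 1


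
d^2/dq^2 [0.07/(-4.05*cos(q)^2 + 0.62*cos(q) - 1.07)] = (4.5927*(1 - cos(q)^2)^2 - 0.52731*cos(q)^3 + 1.109878*cos(q)^2 + 1.101058*cos(q) - 4.039826)/(4.05*cos(q)^2 - 0.62*cos(q) + 1.07)^3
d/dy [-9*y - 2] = -9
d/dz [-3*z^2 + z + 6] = 1 - 6*z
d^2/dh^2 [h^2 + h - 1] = 2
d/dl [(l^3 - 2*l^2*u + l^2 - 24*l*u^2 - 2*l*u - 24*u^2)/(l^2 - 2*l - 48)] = (l^4 - 4*l^3 + 24*l^2*u^2 + 6*l^2*u - 146*l^2 + 48*l*u^2 + 192*l*u - 96*l + 1104*u^2 + 96*u)/(l^4 - 4*l^3 - 92*l^2 + 192*l + 2304)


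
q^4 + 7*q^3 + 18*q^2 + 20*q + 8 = (q + 1)*(q + 2)^3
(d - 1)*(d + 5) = d^2 + 4*d - 5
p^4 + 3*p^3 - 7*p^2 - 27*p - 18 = (p - 3)*(p + 1)*(p + 2)*(p + 3)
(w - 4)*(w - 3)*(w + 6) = w^3 - w^2 - 30*w + 72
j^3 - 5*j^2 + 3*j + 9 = (j - 3)^2*(j + 1)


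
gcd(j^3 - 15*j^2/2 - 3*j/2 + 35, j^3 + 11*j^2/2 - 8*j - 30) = j^2 - j/2 - 5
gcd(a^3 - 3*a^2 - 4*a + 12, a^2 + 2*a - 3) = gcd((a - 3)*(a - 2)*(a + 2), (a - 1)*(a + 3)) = 1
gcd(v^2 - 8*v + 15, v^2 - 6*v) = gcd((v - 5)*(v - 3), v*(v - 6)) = 1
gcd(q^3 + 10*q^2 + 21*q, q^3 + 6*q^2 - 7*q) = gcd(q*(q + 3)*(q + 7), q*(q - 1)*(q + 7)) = q^2 + 7*q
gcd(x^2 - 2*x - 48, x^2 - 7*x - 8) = x - 8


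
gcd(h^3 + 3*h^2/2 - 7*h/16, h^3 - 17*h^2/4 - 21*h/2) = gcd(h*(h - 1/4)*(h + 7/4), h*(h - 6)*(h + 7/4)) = h^2 + 7*h/4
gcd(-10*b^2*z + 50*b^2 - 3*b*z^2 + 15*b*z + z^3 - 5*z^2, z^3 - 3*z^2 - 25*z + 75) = z - 5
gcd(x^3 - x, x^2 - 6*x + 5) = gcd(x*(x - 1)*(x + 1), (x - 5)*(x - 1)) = x - 1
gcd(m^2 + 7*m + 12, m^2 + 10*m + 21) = m + 3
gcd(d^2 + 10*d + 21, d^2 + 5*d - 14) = d + 7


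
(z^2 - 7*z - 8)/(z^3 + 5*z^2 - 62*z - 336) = (z + 1)/(z^2 + 13*z + 42)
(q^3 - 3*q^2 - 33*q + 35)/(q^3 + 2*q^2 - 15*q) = (q^2 - 8*q + 7)/(q*(q - 3))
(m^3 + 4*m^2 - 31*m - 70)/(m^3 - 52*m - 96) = (m^2 + 2*m - 35)/(m^2 - 2*m - 48)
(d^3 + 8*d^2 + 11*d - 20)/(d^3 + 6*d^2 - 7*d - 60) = (d - 1)/(d - 3)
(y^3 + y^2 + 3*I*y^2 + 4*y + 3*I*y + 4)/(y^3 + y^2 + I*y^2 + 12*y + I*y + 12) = (y - I)/(y - 3*I)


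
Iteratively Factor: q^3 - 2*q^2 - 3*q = (q)*(q^2 - 2*q - 3) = q*(q - 3)*(q + 1)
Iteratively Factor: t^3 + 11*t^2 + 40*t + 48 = (t + 3)*(t^2 + 8*t + 16) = (t + 3)*(t + 4)*(t + 4)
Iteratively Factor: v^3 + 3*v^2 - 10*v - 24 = (v + 2)*(v^2 + v - 12) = (v + 2)*(v + 4)*(v - 3)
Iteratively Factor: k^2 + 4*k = (k)*(k + 4)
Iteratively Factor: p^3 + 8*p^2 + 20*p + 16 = (p + 2)*(p^2 + 6*p + 8) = (p + 2)*(p + 4)*(p + 2)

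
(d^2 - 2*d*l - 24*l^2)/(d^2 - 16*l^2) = (d - 6*l)/(d - 4*l)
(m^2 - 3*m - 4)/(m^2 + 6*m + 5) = (m - 4)/(m + 5)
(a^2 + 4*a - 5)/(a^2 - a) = (a + 5)/a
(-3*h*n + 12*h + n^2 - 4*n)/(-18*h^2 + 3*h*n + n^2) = (n - 4)/(6*h + n)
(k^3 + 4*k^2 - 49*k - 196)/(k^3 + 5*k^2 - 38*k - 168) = (k - 7)/(k - 6)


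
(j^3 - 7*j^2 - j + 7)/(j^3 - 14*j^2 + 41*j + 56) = (j - 1)/(j - 8)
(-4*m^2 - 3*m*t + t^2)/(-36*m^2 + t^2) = (4*m^2 + 3*m*t - t^2)/(36*m^2 - t^2)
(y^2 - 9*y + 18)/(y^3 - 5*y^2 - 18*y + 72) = 1/(y + 4)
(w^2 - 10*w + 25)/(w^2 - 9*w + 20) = (w - 5)/(w - 4)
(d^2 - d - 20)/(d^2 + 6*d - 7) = (d^2 - d - 20)/(d^2 + 6*d - 7)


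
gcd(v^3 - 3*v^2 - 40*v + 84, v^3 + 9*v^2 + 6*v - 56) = v - 2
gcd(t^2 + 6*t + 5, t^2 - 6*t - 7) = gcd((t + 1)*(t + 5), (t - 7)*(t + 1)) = t + 1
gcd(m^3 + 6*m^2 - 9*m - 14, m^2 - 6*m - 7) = m + 1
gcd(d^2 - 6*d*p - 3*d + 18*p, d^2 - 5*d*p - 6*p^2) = -d + 6*p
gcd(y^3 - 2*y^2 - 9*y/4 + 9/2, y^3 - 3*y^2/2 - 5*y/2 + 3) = y^2 - y/2 - 3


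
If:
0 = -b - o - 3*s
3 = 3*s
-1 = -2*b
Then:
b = 1/2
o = -7/2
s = 1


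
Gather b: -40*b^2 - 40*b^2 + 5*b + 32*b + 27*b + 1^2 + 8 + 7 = -80*b^2 + 64*b + 16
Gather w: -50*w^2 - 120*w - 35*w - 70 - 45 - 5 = -50*w^2 - 155*w - 120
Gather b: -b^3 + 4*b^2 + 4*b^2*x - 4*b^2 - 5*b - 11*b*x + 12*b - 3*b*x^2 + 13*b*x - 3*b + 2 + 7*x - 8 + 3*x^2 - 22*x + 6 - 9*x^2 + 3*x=-b^3 + 4*b^2*x + b*(-3*x^2 + 2*x + 4) - 6*x^2 - 12*x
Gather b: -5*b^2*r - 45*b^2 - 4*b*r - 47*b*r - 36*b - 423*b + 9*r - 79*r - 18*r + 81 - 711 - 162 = b^2*(-5*r - 45) + b*(-51*r - 459) - 88*r - 792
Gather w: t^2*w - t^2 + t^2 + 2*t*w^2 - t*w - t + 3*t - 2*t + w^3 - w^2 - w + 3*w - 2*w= w^3 + w^2*(2*t - 1) + w*(t^2 - t)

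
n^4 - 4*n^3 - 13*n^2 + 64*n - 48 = (n - 4)*(n - 3)*(n - 1)*(n + 4)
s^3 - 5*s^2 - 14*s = s*(s - 7)*(s + 2)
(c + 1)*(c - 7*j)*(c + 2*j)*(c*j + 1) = c^4*j - 5*c^3*j^2 + c^3*j + c^3 - 14*c^2*j^3 - 5*c^2*j^2 - 5*c^2*j + c^2 - 14*c*j^3 - 14*c*j^2 - 5*c*j - 14*j^2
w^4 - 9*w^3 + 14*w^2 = w^2*(w - 7)*(w - 2)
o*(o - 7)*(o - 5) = o^3 - 12*o^2 + 35*o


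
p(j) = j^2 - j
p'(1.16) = 1.32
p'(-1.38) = -3.76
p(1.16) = 0.19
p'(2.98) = 4.96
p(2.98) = 5.90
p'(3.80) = 6.60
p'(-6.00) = -13.00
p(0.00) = 0.00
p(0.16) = -0.13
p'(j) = 2*j - 1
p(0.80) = -0.16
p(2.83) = 5.18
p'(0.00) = -1.00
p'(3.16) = 5.32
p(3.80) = 10.64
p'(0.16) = -0.68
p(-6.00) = 42.00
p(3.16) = 6.83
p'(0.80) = 0.60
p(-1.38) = 3.28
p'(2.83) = 4.66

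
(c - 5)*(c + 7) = c^2 + 2*c - 35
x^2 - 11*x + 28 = (x - 7)*(x - 4)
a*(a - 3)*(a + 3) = a^3 - 9*a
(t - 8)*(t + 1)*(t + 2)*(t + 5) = t^4 - 47*t^2 - 126*t - 80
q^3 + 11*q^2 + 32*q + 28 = (q + 2)^2*(q + 7)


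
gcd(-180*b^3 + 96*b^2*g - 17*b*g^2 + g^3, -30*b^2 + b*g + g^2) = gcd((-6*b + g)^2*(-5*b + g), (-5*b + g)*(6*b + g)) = 5*b - g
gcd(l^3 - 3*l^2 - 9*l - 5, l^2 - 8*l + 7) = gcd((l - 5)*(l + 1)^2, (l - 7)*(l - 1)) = 1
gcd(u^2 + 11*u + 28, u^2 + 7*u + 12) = u + 4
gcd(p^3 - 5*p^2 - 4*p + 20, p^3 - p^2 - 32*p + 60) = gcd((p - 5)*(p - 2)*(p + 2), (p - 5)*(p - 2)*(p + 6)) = p^2 - 7*p + 10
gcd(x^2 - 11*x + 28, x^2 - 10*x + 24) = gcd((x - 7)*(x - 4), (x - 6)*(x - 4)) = x - 4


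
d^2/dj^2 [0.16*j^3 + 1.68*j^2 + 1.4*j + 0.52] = 0.96*j + 3.36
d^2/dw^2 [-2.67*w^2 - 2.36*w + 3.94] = -5.34000000000000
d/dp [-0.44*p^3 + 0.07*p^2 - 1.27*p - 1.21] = -1.32*p^2 + 0.14*p - 1.27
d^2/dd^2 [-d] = 0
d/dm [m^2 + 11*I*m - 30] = 2*m + 11*I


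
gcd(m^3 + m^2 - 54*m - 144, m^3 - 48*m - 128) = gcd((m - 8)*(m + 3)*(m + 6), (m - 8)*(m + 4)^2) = m - 8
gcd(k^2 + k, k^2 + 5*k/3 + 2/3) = k + 1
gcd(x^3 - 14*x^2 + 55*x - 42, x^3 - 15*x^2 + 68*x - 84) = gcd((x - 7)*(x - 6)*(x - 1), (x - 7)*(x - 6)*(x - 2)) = x^2 - 13*x + 42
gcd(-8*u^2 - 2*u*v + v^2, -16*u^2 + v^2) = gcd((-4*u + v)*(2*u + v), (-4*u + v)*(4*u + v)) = 4*u - v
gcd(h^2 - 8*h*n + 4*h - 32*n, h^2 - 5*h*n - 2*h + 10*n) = 1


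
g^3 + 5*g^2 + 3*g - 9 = (g - 1)*(g + 3)^2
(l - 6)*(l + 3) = l^2 - 3*l - 18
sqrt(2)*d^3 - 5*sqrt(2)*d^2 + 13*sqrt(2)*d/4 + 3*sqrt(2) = (d - 4)*(d - 3/2)*(sqrt(2)*d + sqrt(2)/2)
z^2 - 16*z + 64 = (z - 8)^2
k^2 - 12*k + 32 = (k - 8)*(k - 4)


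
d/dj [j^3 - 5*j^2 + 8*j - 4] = 3*j^2 - 10*j + 8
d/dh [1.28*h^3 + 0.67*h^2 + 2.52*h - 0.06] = 3.84*h^2 + 1.34*h + 2.52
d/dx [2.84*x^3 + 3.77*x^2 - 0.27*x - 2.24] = 8.52*x^2 + 7.54*x - 0.27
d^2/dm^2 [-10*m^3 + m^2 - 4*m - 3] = 2 - 60*m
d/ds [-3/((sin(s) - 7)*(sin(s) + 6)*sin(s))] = 3*(3*cos(s) - 2/tan(s) - 42*cos(s)/sin(s)^2)/((sin(s) - 7)^2*(sin(s) + 6)^2)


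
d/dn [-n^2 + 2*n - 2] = 2 - 2*n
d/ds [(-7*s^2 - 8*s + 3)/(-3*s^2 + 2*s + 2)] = 2*(-19*s^2 - 5*s - 11)/(9*s^4 - 12*s^3 - 8*s^2 + 8*s + 4)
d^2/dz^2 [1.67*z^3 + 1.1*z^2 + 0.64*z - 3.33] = 10.02*z + 2.2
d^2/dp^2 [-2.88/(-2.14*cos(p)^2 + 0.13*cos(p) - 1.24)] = (-52.756992*(1 - cos(p)^2)^2 + 2.403648*cos(p)^3 + 4.14230400000001*cos(p)^2 - 5.271552*cos(p) + 37.5696)/(2.14*cos(p)^2 - 0.13*cos(p) + 1.24)^3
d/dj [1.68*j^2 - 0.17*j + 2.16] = 3.36*j - 0.17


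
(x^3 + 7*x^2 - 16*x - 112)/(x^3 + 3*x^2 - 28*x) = (x + 4)/x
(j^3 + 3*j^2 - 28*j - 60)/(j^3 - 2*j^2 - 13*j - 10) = (j + 6)/(j + 1)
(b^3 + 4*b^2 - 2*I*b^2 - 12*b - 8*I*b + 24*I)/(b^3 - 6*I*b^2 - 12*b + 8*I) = (b^2 + 4*b - 12)/(b^2 - 4*I*b - 4)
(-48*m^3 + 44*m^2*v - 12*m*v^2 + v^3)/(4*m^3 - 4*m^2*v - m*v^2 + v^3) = (24*m^2 - 10*m*v + v^2)/(-2*m^2 + m*v + v^2)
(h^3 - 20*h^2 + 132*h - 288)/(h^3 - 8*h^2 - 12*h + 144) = (h - 8)/(h + 4)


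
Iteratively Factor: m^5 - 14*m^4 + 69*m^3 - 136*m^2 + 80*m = (m - 4)*(m^4 - 10*m^3 + 29*m^2 - 20*m) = (m - 5)*(m - 4)*(m^3 - 5*m^2 + 4*m) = (m - 5)*(m - 4)*(m - 1)*(m^2 - 4*m) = (m - 5)*(m - 4)^2*(m - 1)*(m)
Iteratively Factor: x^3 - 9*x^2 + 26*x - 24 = (x - 3)*(x^2 - 6*x + 8) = (x - 4)*(x - 3)*(x - 2)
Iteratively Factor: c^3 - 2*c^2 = (c)*(c^2 - 2*c) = c^2*(c - 2)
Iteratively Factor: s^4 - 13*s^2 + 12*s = (s - 3)*(s^3 + 3*s^2 - 4*s) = s*(s - 3)*(s^2 + 3*s - 4) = s*(s - 3)*(s + 4)*(s - 1)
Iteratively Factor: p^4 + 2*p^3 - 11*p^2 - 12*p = (p + 4)*(p^3 - 2*p^2 - 3*p) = (p + 1)*(p + 4)*(p^2 - 3*p) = p*(p + 1)*(p + 4)*(p - 3)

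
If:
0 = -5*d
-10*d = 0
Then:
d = 0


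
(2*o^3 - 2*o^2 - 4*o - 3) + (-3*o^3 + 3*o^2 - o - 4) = -o^3 + o^2 - 5*o - 7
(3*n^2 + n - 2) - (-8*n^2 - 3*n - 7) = 11*n^2 + 4*n + 5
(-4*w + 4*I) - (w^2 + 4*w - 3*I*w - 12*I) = -w^2 - 8*w + 3*I*w + 16*I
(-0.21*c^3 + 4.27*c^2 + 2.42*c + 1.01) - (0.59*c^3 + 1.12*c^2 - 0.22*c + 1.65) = -0.8*c^3 + 3.15*c^2 + 2.64*c - 0.64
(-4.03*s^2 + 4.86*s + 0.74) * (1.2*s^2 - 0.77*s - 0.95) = -4.836*s^4 + 8.9351*s^3 + 0.974299999999999*s^2 - 5.1868*s - 0.703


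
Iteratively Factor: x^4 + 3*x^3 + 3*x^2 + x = (x + 1)*(x^3 + 2*x^2 + x) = x*(x + 1)*(x^2 + 2*x + 1) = x*(x + 1)^2*(x + 1)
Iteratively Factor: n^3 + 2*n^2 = (n + 2)*(n^2) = n*(n + 2)*(n)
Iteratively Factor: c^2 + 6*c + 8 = (c + 2)*(c + 4)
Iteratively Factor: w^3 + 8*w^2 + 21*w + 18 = (w + 3)*(w^2 + 5*w + 6) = (w + 2)*(w + 3)*(w + 3)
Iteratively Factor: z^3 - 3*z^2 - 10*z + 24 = (z - 2)*(z^2 - z - 12) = (z - 4)*(z - 2)*(z + 3)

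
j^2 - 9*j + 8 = (j - 8)*(j - 1)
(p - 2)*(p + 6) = p^2 + 4*p - 12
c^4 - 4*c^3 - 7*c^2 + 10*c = c*(c - 5)*(c - 1)*(c + 2)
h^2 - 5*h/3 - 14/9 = (h - 7/3)*(h + 2/3)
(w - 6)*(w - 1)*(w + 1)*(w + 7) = w^4 + w^3 - 43*w^2 - w + 42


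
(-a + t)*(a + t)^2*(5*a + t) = -5*a^4 - 6*a^3*t + 4*a^2*t^2 + 6*a*t^3 + t^4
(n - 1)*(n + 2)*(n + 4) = n^3 + 5*n^2 + 2*n - 8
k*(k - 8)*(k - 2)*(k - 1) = k^4 - 11*k^3 + 26*k^2 - 16*k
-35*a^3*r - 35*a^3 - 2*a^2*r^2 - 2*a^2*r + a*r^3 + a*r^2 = (-7*a + r)*(5*a + r)*(a*r + a)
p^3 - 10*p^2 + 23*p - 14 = (p - 7)*(p - 2)*(p - 1)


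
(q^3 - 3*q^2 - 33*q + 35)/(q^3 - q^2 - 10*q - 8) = (-q^3 + 3*q^2 + 33*q - 35)/(-q^3 + q^2 + 10*q + 8)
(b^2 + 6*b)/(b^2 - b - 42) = b/(b - 7)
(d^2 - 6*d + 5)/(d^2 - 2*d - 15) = (d - 1)/(d + 3)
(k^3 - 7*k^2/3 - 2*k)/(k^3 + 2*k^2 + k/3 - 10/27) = 9*k*(k - 3)/(9*k^2 + 12*k - 5)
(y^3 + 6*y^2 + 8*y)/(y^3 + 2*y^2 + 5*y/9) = 9*(y^2 + 6*y + 8)/(9*y^2 + 18*y + 5)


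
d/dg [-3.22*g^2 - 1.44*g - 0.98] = -6.44*g - 1.44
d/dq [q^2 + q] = 2*q + 1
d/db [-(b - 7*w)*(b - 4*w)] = -2*b + 11*w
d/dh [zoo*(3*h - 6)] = zoo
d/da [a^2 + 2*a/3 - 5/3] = 2*a + 2/3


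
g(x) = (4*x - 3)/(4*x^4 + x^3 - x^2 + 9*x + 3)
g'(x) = (4*x - 3)*(-16*x^3 - 3*x^2 + 2*x - 9)/(4*x^4 + x^3 - x^2 + 9*x + 3)^2 + 4/(4*x^4 + x^3 - x^2 + 9*x + 3) = (16*x^4 + 4*x^3 - 4*x^2 + 36*x - (4*x - 3)*(16*x^3 + 3*x^2 - 2*x + 9) + 12)/(4*x^4 + x^3 - x^2 + 9*x + 3)^2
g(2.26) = 0.05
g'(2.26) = -0.04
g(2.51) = 0.04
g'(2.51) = -0.03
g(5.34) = 0.01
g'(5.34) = -0.00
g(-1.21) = 3.07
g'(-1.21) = -16.66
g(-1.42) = -5.41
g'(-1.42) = -91.74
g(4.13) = 0.01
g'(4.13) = -0.01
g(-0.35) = 17.23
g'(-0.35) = 617.41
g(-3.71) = -0.03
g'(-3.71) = -0.02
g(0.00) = -1.00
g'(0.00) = 4.33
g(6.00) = 0.00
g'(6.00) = 0.00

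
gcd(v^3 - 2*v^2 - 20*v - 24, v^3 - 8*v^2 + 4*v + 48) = v^2 - 4*v - 12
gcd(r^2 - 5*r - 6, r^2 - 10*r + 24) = r - 6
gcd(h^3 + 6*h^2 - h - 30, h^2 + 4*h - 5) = h + 5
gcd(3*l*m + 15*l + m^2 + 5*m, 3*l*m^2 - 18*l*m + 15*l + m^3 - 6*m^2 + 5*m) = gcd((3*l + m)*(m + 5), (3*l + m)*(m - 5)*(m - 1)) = 3*l + m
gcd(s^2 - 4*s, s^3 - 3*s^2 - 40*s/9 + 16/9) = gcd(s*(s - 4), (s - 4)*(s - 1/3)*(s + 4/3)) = s - 4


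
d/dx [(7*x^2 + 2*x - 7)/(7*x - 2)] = (49*x^2 - 28*x + 45)/(49*x^2 - 28*x + 4)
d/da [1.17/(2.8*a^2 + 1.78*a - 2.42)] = (-6.552*a - 2.0826)/(2.8*a^2 + 1.78*a - 2.42)^2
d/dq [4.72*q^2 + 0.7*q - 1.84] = 9.44*q + 0.7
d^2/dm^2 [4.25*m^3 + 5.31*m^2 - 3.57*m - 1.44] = 25.5*m + 10.62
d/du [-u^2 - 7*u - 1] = -2*u - 7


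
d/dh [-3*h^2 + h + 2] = 1 - 6*h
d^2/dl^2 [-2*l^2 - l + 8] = -4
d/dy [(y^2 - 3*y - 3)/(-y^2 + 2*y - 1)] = (-y - 9)/(y^3 - 3*y^2 + 3*y - 1)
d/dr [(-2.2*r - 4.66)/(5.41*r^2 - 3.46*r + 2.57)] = (11.902*r^2 + 50.4212*r - 21.7776)/(29.2681*r^4 - 37.4372*r^3 + 39.779*r^2 - 17.7844*r + 6.6049)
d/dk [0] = 0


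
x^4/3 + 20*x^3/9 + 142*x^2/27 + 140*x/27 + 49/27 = (x/3 + 1/3)*(x + 1)*(x + 7/3)^2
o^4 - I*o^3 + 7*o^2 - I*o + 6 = (o - 3*I)*(o - I)*(o + I)*(o + 2*I)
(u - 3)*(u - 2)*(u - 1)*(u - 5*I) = u^4 - 6*u^3 - 5*I*u^3 + 11*u^2 + 30*I*u^2 - 6*u - 55*I*u + 30*I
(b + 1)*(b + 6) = b^2 + 7*b + 6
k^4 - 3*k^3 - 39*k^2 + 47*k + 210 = (k - 7)*(k - 3)*(k + 2)*(k + 5)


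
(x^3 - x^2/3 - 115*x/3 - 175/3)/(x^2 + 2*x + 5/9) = 3*(x^2 - 2*x - 35)/(3*x + 1)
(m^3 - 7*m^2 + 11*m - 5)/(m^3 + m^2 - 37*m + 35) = (m - 1)/(m + 7)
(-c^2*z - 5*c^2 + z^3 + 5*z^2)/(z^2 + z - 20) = (-c^2 + z^2)/(z - 4)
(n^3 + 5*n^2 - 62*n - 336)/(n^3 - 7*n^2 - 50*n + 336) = (n + 6)/(n - 6)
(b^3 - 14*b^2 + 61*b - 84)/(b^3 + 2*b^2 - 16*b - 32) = (b^2 - 10*b + 21)/(b^2 + 6*b + 8)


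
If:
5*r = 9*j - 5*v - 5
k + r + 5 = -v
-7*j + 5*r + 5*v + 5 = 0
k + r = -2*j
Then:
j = 0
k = -4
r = 4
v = -5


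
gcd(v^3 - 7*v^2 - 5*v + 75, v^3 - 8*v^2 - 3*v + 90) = v^2 - 2*v - 15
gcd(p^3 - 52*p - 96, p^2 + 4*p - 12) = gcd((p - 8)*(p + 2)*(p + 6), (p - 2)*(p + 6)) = p + 6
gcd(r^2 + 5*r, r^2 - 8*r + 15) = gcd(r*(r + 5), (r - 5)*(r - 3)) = 1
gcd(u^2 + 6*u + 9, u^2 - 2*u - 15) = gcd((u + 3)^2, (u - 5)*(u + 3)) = u + 3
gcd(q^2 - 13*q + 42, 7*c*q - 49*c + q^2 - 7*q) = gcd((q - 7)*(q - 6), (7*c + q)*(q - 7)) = q - 7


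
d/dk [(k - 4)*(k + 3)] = 2*k - 1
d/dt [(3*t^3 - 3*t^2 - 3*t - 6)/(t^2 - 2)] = 3*(t^4 - 5*t^2 + 8*t + 2)/(t^4 - 4*t^2 + 4)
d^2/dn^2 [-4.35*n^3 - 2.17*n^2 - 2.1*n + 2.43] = -26.1*n - 4.34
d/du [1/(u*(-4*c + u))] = (u*(-4*c + u) + (4*c - u)^2)/(u^2*(4*c - u)^3)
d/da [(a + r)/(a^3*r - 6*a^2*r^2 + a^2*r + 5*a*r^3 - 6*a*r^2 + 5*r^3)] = (a^3 - 6*a^2*r + a^2 + 5*a*r^2 - 6*a*r + 5*r^2 - (a + r)*(3*a^2 - 12*a*r + 2*a + 5*r^2 - 6*r))/(r*(a^3 - 6*a^2*r + a^2 + 5*a*r^2 - 6*a*r + 5*r^2)^2)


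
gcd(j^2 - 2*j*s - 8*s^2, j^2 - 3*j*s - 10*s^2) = j + 2*s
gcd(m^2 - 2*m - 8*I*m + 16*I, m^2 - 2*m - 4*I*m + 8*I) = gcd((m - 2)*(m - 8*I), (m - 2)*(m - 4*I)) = m - 2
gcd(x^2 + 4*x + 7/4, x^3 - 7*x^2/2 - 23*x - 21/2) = x + 1/2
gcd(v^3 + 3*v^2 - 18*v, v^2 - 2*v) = v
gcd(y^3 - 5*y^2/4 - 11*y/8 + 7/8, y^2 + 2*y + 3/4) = 1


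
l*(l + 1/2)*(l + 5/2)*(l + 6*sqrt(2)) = l^4 + 3*l^3 + 6*sqrt(2)*l^3 + 5*l^2/4 + 18*sqrt(2)*l^2 + 15*sqrt(2)*l/2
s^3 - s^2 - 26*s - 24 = (s - 6)*(s + 1)*(s + 4)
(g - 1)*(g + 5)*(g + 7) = g^3 + 11*g^2 + 23*g - 35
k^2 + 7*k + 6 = (k + 1)*(k + 6)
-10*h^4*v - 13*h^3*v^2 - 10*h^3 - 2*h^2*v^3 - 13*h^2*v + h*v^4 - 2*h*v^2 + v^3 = (-5*h + v)*(h + v)*(2*h + v)*(h*v + 1)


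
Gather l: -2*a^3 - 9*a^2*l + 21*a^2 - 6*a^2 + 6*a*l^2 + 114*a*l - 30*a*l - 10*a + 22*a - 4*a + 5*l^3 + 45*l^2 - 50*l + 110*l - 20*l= -2*a^3 + 15*a^2 + 8*a + 5*l^3 + l^2*(6*a + 45) + l*(-9*a^2 + 84*a + 40)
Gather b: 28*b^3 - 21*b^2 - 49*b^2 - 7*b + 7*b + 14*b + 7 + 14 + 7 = 28*b^3 - 70*b^2 + 14*b + 28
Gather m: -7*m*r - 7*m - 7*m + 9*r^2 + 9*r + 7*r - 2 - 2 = m*(-7*r - 14) + 9*r^2 + 16*r - 4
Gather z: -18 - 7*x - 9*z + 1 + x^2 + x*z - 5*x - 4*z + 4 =x^2 - 12*x + z*(x - 13) - 13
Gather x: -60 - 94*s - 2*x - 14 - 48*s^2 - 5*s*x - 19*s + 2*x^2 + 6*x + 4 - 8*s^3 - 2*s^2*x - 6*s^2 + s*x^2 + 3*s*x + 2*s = -8*s^3 - 54*s^2 - 111*s + x^2*(s + 2) + x*(-2*s^2 - 2*s + 4) - 70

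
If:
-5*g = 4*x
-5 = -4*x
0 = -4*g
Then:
No Solution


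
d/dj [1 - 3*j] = -3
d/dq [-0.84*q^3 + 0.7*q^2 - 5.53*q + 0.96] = -2.52*q^2 + 1.4*q - 5.53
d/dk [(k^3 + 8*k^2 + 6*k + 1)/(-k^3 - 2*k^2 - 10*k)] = (6*k^4 - 8*k^3 - 65*k^2 + 4*k + 10)/(k^2*(k^4 + 4*k^3 + 24*k^2 + 40*k + 100))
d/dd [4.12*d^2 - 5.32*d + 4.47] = 8.24*d - 5.32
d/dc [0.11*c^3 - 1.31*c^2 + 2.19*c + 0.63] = 0.33*c^2 - 2.62*c + 2.19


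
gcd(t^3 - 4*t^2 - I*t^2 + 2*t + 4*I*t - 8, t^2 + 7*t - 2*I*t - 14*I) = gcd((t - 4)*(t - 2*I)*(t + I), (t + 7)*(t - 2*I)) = t - 2*I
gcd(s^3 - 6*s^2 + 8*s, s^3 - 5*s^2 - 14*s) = s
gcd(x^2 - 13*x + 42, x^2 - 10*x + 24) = x - 6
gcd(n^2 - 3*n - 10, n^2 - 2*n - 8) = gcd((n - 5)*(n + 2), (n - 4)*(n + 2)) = n + 2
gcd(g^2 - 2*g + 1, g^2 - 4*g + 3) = g - 1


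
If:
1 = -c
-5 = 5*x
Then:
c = -1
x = -1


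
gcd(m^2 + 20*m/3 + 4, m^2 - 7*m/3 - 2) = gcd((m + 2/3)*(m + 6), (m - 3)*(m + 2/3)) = m + 2/3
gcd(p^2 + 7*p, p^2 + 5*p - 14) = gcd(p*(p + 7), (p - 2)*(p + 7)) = p + 7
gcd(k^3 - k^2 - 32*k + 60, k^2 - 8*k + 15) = k - 5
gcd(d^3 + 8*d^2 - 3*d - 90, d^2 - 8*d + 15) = d - 3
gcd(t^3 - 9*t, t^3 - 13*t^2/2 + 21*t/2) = t^2 - 3*t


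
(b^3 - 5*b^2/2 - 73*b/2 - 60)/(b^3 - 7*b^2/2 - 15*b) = (b^2 - 5*b - 24)/(b*(b - 6))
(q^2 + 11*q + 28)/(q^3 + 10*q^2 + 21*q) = (q + 4)/(q*(q + 3))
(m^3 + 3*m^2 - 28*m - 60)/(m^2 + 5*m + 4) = (m^3 + 3*m^2 - 28*m - 60)/(m^2 + 5*m + 4)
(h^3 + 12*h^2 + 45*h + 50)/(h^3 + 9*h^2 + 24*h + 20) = (h + 5)/(h + 2)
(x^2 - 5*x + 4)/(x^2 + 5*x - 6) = (x - 4)/(x + 6)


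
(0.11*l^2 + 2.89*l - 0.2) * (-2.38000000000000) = -0.2618*l^2 - 6.8782*l + 0.476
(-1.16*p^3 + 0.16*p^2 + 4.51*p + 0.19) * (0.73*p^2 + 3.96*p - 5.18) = -0.8468*p^5 - 4.4768*p^4 + 9.9347*p^3 + 17.1695*p^2 - 22.6094*p - 0.9842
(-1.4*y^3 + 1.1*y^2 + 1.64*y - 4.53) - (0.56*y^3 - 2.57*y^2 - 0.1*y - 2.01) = -1.96*y^3 + 3.67*y^2 + 1.74*y - 2.52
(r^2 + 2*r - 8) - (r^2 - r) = 3*r - 8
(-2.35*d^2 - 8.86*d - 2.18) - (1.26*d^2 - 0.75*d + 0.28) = -3.61*d^2 - 8.11*d - 2.46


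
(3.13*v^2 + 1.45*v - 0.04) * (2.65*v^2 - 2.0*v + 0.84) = 8.2945*v^4 - 2.4175*v^3 - 0.3768*v^2 + 1.298*v - 0.0336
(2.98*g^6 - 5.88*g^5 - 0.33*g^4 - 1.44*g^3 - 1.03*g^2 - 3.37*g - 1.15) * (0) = 0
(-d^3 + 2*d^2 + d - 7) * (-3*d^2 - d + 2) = 3*d^5 - 5*d^4 - 7*d^3 + 24*d^2 + 9*d - 14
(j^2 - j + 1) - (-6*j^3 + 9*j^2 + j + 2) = 6*j^3 - 8*j^2 - 2*j - 1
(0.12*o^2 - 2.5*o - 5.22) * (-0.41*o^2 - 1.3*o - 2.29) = -0.0492*o^4 + 0.869*o^3 + 5.1154*o^2 + 12.511*o + 11.9538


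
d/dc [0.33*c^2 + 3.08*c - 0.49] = 0.66*c + 3.08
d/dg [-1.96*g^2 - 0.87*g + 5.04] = -3.92*g - 0.87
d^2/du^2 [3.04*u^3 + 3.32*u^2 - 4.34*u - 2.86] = 18.24*u + 6.64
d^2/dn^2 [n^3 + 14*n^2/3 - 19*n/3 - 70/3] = 6*n + 28/3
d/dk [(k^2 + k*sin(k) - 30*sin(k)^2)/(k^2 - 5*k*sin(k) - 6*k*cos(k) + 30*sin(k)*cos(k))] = 6*(sqrt(2)*k*cos(k + pi/4) - sqrt(2)*sin(k + pi/4) - 6)/(k - 6*cos(k))^2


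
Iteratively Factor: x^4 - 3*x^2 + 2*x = (x + 2)*(x^3 - 2*x^2 + x) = x*(x + 2)*(x^2 - 2*x + 1) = x*(x - 1)*(x + 2)*(x - 1)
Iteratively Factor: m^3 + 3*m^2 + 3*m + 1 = (m + 1)*(m^2 + 2*m + 1) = (m + 1)^2*(m + 1)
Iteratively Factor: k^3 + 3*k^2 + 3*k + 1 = (k + 1)*(k^2 + 2*k + 1) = (k + 1)^2*(k + 1)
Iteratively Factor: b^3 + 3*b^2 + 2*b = (b + 1)*(b^2 + 2*b) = b*(b + 1)*(b + 2)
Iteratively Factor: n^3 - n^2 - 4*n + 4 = (n - 1)*(n^2 - 4) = (n - 2)*(n - 1)*(n + 2)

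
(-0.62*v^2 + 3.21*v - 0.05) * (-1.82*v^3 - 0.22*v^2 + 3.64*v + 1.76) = 1.1284*v^5 - 5.7058*v^4 - 2.872*v^3 + 10.6042*v^2 + 5.4676*v - 0.088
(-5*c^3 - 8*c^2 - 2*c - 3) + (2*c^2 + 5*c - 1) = -5*c^3 - 6*c^2 + 3*c - 4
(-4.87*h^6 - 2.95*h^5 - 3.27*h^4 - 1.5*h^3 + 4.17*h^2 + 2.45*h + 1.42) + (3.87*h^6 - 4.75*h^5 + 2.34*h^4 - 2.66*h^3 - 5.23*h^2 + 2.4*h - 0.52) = -1.0*h^6 - 7.7*h^5 - 0.93*h^4 - 4.16*h^3 - 1.06*h^2 + 4.85*h + 0.9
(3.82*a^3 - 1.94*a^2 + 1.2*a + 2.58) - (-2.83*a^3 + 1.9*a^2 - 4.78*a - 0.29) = 6.65*a^3 - 3.84*a^2 + 5.98*a + 2.87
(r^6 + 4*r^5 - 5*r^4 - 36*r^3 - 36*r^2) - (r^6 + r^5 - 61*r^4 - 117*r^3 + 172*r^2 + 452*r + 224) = 3*r^5 + 56*r^4 + 81*r^3 - 208*r^2 - 452*r - 224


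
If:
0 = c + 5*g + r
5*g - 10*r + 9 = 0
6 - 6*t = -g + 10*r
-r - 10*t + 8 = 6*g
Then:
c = 1992/5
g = -363/5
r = -177/5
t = 479/10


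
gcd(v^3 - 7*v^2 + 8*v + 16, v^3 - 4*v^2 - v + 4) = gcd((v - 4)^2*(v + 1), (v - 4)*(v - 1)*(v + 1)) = v^2 - 3*v - 4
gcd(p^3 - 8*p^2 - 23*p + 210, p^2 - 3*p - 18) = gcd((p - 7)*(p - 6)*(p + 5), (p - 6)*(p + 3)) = p - 6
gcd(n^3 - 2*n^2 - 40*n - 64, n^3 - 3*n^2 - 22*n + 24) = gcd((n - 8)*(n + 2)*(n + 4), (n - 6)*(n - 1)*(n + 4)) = n + 4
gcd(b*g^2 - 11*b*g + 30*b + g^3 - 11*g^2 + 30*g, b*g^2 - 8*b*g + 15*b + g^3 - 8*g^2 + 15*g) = b*g - 5*b + g^2 - 5*g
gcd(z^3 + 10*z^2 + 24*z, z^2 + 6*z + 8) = z + 4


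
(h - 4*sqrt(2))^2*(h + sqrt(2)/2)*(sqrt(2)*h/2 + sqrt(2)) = sqrt(2)*h^4/2 - 15*h^3/2 + sqrt(2)*h^3 - 15*h^2 + 12*sqrt(2)*h^2 + 16*h + 24*sqrt(2)*h + 32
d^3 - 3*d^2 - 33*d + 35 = (d - 7)*(d - 1)*(d + 5)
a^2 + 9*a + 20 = (a + 4)*(a + 5)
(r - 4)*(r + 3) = r^2 - r - 12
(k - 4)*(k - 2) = k^2 - 6*k + 8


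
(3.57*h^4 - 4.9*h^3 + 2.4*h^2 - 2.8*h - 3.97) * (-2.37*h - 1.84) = -8.4609*h^5 + 5.0442*h^4 + 3.328*h^3 + 2.22*h^2 + 14.5609*h + 7.3048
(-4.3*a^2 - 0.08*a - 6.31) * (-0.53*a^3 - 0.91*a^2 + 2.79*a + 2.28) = 2.279*a^5 + 3.9554*a^4 - 8.5799*a^3 - 4.2851*a^2 - 17.7873*a - 14.3868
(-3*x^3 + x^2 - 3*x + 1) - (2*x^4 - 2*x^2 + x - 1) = -2*x^4 - 3*x^3 + 3*x^2 - 4*x + 2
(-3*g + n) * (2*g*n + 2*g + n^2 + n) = -6*g^2*n - 6*g^2 - g*n^2 - g*n + n^3 + n^2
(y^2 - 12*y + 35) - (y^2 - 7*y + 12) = 23 - 5*y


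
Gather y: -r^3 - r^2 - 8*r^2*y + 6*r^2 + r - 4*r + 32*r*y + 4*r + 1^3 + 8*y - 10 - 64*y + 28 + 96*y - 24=-r^3 + 5*r^2 + r + y*(-8*r^2 + 32*r + 40) - 5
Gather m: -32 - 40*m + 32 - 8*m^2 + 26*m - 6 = -8*m^2 - 14*m - 6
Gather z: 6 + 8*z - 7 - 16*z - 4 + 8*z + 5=0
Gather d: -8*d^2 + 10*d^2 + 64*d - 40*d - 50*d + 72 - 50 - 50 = 2*d^2 - 26*d - 28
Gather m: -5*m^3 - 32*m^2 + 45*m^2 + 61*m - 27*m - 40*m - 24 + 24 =-5*m^3 + 13*m^2 - 6*m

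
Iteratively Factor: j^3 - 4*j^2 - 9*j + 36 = (j + 3)*(j^2 - 7*j + 12) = (j - 4)*(j + 3)*(j - 3)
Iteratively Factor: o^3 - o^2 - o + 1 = (o - 1)*(o^2 - 1) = (o - 1)^2*(o + 1)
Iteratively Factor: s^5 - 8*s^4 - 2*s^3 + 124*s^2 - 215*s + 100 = (s - 1)*(s^4 - 7*s^3 - 9*s^2 + 115*s - 100) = (s - 5)*(s - 1)*(s^3 - 2*s^2 - 19*s + 20) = (s - 5)^2*(s - 1)*(s^2 + 3*s - 4) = (s - 5)^2*(s - 1)*(s + 4)*(s - 1)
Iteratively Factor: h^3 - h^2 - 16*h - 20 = (h + 2)*(h^2 - 3*h - 10) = (h - 5)*(h + 2)*(h + 2)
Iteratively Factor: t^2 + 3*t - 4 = (t + 4)*(t - 1)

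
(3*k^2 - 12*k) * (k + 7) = 3*k^3 + 9*k^2 - 84*k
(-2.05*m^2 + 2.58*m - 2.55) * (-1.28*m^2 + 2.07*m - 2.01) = 2.624*m^4 - 7.5459*m^3 + 12.7251*m^2 - 10.4643*m + 5.1255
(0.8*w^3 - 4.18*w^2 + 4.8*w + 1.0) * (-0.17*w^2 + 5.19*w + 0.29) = -0.136*w^5 + 4.8626*w^4 - 22.2782*w^3 + 23.5298*w^2 + 6.582*w + 0.29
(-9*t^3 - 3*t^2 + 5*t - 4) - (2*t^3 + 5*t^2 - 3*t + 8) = -11*t^3 - 8*t^2 + 8*t - 12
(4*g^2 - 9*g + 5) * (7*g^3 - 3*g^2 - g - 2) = 28*g^5 - 75*g^4 + 58*g^3 - 14*g^2 + 13*g - 10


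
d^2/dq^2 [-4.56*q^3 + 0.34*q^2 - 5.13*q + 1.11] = 0.68 - 27.36*q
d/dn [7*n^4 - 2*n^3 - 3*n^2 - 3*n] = 28*n^3 - 6*n^2 - 6*n - 3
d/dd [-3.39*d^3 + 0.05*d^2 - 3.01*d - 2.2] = -10.17*d^2 + 0.1*d - 3.01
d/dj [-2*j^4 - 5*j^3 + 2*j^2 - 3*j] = -8*j^3 - 15*j^2 + 4*j - 3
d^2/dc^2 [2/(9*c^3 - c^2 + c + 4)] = 4*((1 - 27*c)*(9*c^3 - c^2 + c + 4) + (27*c^2 - 2*c + 1)^2)/(9*c^3 - c^2 + c + 4)^3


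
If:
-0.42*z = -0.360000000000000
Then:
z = 0.86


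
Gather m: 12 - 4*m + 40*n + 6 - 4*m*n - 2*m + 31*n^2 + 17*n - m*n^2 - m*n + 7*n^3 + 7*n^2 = m*(-n^2 - 5*n - 6) + 7*n^3 + 38*n^2 + 57*n + 18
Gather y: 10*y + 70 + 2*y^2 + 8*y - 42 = 2*y^2 + 18*y + 28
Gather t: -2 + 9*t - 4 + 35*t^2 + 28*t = 35*t^2 + 37*t - 6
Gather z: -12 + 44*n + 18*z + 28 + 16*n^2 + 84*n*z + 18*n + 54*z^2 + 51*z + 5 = 16*n^2 + 62*n + 54*z^2 + z*(84*n + 69) + 21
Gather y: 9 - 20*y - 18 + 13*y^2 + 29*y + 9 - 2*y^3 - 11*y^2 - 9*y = -2*y^3 + 2*y^2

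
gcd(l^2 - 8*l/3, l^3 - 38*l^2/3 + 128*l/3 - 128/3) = l - 8/3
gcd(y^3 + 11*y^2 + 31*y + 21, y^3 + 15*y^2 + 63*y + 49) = y^2 + 8*y + 7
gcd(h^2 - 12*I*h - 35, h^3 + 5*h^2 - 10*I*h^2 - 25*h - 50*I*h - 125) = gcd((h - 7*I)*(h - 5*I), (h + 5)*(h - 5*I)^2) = h - 5*I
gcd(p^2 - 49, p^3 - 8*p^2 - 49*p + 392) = p^2 - 49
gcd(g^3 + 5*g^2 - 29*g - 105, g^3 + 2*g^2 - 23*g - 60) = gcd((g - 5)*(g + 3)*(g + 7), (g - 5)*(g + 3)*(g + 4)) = g^2 - 2*g - 15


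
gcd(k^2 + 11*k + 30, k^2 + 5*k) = k + 5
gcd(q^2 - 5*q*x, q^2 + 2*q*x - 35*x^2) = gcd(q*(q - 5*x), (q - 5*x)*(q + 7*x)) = -q + 5*x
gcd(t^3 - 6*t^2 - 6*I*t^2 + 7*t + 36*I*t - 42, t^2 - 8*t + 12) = t - 6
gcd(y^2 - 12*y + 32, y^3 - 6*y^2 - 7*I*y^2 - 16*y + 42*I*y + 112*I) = y - 8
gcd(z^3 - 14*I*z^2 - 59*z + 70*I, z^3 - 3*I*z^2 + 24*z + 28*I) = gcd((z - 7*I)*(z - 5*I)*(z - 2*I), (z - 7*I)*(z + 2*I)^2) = z - 7*I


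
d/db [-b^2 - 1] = -2*b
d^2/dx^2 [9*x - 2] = 0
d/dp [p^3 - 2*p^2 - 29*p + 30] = 3*p^2 - 4*p - 29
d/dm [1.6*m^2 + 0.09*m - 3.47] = 3.2*m + 0.09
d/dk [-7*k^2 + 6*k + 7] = 6 - 14*k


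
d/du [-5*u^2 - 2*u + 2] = -10*u - 2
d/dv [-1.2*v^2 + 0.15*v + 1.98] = 0.15 - 2.4*v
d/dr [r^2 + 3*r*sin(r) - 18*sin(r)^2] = 3*r*cos(r) + 2*r + 3*sin(r) - 18*sin(2*r)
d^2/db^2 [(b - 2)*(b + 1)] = 2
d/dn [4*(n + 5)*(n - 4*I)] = 8*n + 20 - 16*I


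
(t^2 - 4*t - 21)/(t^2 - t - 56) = (-t^2 + 4*t + 21)/(-t^2 + t + 56)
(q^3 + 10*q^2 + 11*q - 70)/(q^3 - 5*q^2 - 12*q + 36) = (q^2 + 12*q + 35)/(q^2 - 3*q - 18)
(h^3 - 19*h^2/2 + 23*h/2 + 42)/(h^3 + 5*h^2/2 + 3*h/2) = (h^2 - 11*h + 28)/(h*(h + 1))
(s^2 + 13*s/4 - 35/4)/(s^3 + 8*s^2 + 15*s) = (s - 7/4)/(s*(s + 3))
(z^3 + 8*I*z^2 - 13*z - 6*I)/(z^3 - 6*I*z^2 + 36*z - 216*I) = (z^2 + 2*I*z - 1)/(z^2 - 12*I*z - 36)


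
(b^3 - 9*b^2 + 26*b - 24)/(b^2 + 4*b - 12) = (b^2 - 7*b + 12)/(b + 6)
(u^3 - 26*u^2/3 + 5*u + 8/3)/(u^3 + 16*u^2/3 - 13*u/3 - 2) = (u - 8)/(u + 6)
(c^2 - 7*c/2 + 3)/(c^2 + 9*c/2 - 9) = (c - 2)/(c + 6)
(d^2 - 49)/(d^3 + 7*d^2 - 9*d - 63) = (d - 7)/(d^2 - 9)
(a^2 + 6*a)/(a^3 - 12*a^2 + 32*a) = (a + 6)/(a^2 - 12*a + 32)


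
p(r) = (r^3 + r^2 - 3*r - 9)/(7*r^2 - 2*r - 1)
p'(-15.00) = 0.14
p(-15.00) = -1.94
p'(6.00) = 0.17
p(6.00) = 0.94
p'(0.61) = 450.39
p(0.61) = -26.59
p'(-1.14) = -1.09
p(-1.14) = -0.56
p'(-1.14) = -1.09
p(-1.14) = -0.56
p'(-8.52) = 0.14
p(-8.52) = -1.01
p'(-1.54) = -0.33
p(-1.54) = -0.30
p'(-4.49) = 0.13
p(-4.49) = -0.44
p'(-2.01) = -0.05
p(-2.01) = -0.23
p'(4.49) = 0.19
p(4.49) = 0.67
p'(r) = (2 - 14*r)*(r^3 + r^2 - 3*r - 9)/(7*r^2 - 2*r - 1)^2 + (3*r^2 + 2*r - 3)/(7*r^2 - 2*r - 1) = (7*r^4 - 4*r^3 + 16*r^2 + 124*r - 15)/(49*r^4 - 28*r^3 - 10*r^2 + 4*r + 1)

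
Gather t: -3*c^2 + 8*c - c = -3*c^2 + 7*c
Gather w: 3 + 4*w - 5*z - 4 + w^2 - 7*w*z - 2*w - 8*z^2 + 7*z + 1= w^2 + w*(2 - 7*z) - 8*z^2 + 2*z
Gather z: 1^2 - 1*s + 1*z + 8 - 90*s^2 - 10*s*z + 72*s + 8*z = -90*s^2 + 71*s + z*(9 - 10*s) + 9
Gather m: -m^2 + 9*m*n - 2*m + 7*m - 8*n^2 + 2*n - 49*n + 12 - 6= -m^2 + m*(9*n + 5) - 8*n^2 - 47*n + 6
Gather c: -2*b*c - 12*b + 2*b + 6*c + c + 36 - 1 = -10*b + c*(7 - 2*b) + 35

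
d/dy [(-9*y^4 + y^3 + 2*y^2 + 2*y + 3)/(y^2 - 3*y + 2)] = (-18*y^5 + 82*y^4 - 78*y^3 - 2*y^2 + 2*y + 13)/(y^4 - 6*y^3 + 13*y^2 - 12*y + 4)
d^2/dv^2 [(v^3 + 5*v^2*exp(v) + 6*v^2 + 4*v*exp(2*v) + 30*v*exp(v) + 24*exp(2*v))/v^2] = (5*v^4 + 16*v^3*exp(v) + 30*v^3 + 80*v^2*exp(v) - 60*v^2 - 184*v*exp(v) + 60*v + 144*exp(v))*exp(v)/v^4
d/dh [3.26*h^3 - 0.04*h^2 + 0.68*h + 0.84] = 9.78*h^2 - 0.08*h + 0.68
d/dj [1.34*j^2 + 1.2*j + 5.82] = 2.68*j + 1.2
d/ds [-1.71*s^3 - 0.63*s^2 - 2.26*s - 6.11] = -5.13*s^2 - 1.26*s - 2.26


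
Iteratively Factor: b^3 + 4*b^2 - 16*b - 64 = (b - 4)*(b^2 + 8*b + 16) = (b - 4)*(b + 4)*(b + 4)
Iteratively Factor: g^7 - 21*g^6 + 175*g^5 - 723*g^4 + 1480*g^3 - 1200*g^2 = (g - 3)*(g^6 - 18*g^5 + 121*g^4 - 360*g^3 + 400*g^2) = g*(g - 3)*(g^5 - 18*g^4 + 121*g^3 - 360*g^2 + 400*g) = g^2*(g - 3)*(g^4 - 18*g^3 + 121*g^2 - 360*g + 400) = g^2*(g - 5)*(g - 3)*(g^3 - 13*g^2 + 56*g - 80) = g^2*(g - 5)*(g - 4)*(g - 3)*(g^2 - 9*g + 20) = g^2*(g - 5)*(g - 4)^2*(g - 3)*(g - 5)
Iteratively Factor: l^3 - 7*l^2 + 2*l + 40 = (l + 2)*(l^2 - 9*l + 20) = (l - 4)*(l + 2)*(l - 5)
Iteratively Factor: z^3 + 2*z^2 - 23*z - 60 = (z - 5)*(z^2 + 7*z + 12) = (z - 5)*(z + 4)*(z + 3)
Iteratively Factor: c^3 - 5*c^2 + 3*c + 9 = (c - 3)*(c^2 - 2*c - 3) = (c - 3)^2*(c + 1)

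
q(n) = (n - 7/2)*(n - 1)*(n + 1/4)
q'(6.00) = 59.38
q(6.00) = 78.12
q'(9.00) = 168.88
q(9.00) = 407.00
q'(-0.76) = 10.57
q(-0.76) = -3.82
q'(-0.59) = 8.43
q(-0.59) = -2.21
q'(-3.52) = 69.47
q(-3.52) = -103.76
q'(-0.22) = 4.39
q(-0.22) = 0.14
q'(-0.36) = 5.82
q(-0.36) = -0.58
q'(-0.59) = 8.43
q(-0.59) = -2.21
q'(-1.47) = 21.35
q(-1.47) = -14.98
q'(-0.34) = 5.61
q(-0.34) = -0.46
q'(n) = (n - 7/2)*(n - 1) + (n - 7/2)*(n + 1/4) + (n - 1)*(n + 1/4) = 3*n^2 - 17*n/2 + 19/8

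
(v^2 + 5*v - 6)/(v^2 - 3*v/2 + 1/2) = 2*(v + 6)/(2*v - 1)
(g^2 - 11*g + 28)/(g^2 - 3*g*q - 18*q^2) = (-g^2 + 11*g - 28)/(-g^2 + 3*g*q + 18*q^2)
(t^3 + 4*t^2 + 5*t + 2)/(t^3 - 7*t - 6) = (t + 1)/(t - 3)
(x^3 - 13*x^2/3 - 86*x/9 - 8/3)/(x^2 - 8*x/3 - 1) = (x^2 - 14*x/3 - 8)/(x - 3)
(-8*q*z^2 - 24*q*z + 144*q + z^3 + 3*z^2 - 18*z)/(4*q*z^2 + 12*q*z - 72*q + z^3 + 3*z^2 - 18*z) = (-8*q + z)/(4*q + z)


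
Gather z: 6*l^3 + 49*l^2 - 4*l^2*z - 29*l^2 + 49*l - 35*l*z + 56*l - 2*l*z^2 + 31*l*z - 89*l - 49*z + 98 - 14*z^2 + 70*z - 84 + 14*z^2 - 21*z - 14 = 6*l^3 + 20*l^2 - 2*l*z^2 + 16*l + z*(-4*l^2 - 4*l)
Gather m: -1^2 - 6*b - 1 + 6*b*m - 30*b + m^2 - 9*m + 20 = -36*b + m^2 + m*(6*b - 9) + 18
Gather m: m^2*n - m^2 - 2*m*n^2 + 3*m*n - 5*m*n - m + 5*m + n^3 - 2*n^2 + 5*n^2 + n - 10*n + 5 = m^2*(n - 1) + m*(-2*n^2 - 2*n + 4) + n^3 + 3*n^2 - 9*n + 5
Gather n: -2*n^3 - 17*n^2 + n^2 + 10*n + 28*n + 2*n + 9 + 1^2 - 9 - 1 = -2*n^3 - 16*n^2 + 40*n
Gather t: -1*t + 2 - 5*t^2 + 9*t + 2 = -5*t^2 + 8*t + 4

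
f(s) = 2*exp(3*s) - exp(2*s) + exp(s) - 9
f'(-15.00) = 0.00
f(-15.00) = -9.00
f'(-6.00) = 0.00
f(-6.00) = -9.00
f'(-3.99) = 0.02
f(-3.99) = -8.98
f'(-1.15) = 0.31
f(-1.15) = -8.72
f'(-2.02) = 0.11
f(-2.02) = -8.88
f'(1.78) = 1186.68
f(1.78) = 378.79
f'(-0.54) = 1.09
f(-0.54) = -8.36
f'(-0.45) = 1.38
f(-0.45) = -8.25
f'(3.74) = 444144.26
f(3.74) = 147476.41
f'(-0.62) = 0.89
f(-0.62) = -8.44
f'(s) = 6*exp(3*s) - 2*exp(2*s) + exp(s) = (6*exp(2*s) - 2*exp(s) + 1)*exp(s)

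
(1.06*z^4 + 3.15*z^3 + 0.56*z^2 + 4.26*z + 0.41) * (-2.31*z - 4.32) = -2.4486*z^5 - 11.8557*z^4 - 14.9016*z^3 - 12.2598*z^2 - 19.3503*z - 1.7712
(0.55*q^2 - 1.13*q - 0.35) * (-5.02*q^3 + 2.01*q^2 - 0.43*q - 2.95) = -2.761*q^5 + 6.7781*q^4 - 0.7508*q^3 - 1.8401*q^2 + 3.484*q + 1.0325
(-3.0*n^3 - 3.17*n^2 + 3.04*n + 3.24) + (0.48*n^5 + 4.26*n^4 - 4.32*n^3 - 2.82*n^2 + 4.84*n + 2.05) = 0.48*n^5 + 4.26*n^4 - 7.32*n^3 - 5.99*n^2 + 7.88*n + 5.29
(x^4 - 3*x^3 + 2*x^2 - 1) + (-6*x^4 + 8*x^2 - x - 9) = -5*x^4 - 3*x^3 + 10*x^2 - x - 10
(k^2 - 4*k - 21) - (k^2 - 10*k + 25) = 6*k - 46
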